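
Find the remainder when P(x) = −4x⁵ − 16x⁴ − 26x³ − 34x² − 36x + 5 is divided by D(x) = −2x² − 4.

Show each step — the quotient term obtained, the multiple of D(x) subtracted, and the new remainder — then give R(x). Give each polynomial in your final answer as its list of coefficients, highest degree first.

R = [9]

Step 1: lead(−4x⁵ − 16x⁴ − 26x³ − 34x² − 36x + 5) ÷ lead(D) = −4x⁵ ÷ −2x² = 2x³. Subtract (2x³)·D = −4x⁵ − 8x³. Remainder: −16x⁴ − 18x³ − 34x² − 36x + 5.
Step 2: lead(−16x⁴ − 18x³ − 34x² − 36x + 5) ÷ lead(D) = −16x⁴ ÷ −2x² = 8x². Subtract (8x²)·D = −16x⁴ − 32x². Remainder: −18x³ − 2x² − 36x + 5.
Step 3: lead(−18x³ − 2x² − 36x + 5) ÷ lead(D) = −18x³ ÷ −2x² = 9x. Subtract (9x)·D = −18x³ − 36x. Remainder: −2x² + 5.
Step 4: lead(−2x² + 5) ÷ lead(D) = −2x² ÷ −2x² = 1. Subtract (1)·D = −2x² − 4. Remainder: 9.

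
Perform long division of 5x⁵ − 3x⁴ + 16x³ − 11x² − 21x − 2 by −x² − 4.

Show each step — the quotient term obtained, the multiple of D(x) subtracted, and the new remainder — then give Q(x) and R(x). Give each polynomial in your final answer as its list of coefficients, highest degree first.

Q = [-5, 3, 4, -1]; R = [-5, -6]

Step 1: lead(5x⁵ − 3x⁴ + 16x³ − 11x² − 21x − 2) ÷ lead(D) = 5x⁵ ÷ −x² = −5x³. Subtract (−5x³)·D = 5x⁵ + 20x³. Remainder: −3x⁴ − 4x³ − 11x² − 21x − 2.
Step 2: lead(−3x⁴ − 4x³ − 11x² − 21x − 2) ÷ lead(D) = −3x⁴ ÷ −x² = 3x². Subtract (3x²)·D = −3x⁴ − 12x². Remainder: −4x³ + x² − 21x − 2.
Step 3: lead(−4x³ + x² − 21x − 2) ÷ lead(D) = −4x³ ÷ −x² = 4x. Subtract (4x)·D = −4x³ − 16x. Remainder: x² − 5x − 2.
Step 4: lead(x² − 5x − 2) ÷ lead(D) = x² ÷ −x² = −1. Subtract (−1)·D = x² + 4. Remainder: −5x − 6.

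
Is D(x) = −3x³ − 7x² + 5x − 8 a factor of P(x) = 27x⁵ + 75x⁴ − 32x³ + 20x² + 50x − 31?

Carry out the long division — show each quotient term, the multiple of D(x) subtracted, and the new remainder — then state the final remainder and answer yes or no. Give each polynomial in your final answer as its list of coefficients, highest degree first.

Step 1: lead(27x⁵ + 75x⁴ − 32x³ + 20x² + 50x − 31) ÷ lead(D) = 27x⁵ ÷ −3x³ = −9x². Subtract (−9x²)·D = 27x⁵ + 63x⁴ − 45x³ + 72x². Remainder: 12x⁴ + 13x³ − 52x² + 50x − 31.
Step 2: lead(12x⁴ + 13x³ − 52x² + 50x − 31) ÷ lead(D) = 12x⁴ ÷ −3x³ = −4x. Subtract (−4x)·D = 12x⁴ + 28x³ − 20x² + 32x. Remainder: −15x³ − 32x² + 18x − 31.
Step 3: lead(−15x³ − 32x² + 18x − 31) ÷ lead(D) = −15x³ ÷ −3x³ = 5. Subtract (5)·D = −15x³ − 35x² + 25x − 40. Remainder: 3x² − 7x + 9.

R = [3, -7, 9], so D(x) is not a factor of P(x). no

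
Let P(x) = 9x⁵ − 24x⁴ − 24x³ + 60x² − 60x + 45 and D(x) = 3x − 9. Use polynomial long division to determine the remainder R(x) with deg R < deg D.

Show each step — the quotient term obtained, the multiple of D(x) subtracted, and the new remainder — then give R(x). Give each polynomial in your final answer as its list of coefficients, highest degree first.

Step 1: lead(9x⁵ − 24x⁴ − 24x³ + 60x² − 60x + 45) ÷ lead(D) = 9x⁵ ÷ 3x = 3x⁴. Subtract (3x⁴)·D = 9x⁵ − 27x⁴. Remainder: 3x⁴ − 24x³ + 60x² − 60x + 45.
Step 2: lead(3x⁴ − 24x³ + 60x² − 60x + 45) ÷ lead(D) = 3x⁴ ÷ 3x = x³. Subtract (x³)·D = 3x⁴ − 9x³. Remainder: −15x³ + 60x² − 60x + 45.
Step 3: lead(−15x³ + 60x² − 60x + 45) ÷ lead(D) = −15x³ ÷ 3x = −5x². Subtract (−5x²)·D = −15x³ + 45x². Remainder: 15x² − 60x + 45.
Step 4: lead(15x² − 60x + 45) ÷ lead(D) = 15x² ÷ 3x = 5x. Subtract (5x)·D = 15x² − 45x. Remainder: −15x + 45.
Step 5: lead(−15x + 45) ÷ lead(D) = −15x ÷ 3x = −5. Subtract (−5)·D = −15x + 45. Remainder: 0.

R = [0]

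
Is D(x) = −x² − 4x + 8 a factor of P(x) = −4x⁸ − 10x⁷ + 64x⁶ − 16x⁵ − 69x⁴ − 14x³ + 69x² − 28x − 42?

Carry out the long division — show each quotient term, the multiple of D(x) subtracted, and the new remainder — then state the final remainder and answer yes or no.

R(x) = −2, so D(x) is not a factor of P(x). no

Step 1: lead(−4x⁸ − 10x⁷ + 64x⁶ − 16x⁵ − 69x⁴ − 14x³ + 69x² − 28x − 42) ÷ lead(D) = −4x⁸ ÷ −x² = 4x⁶. Subtract (4x⁶)·D = −4x⁸ − 16x⁷ + 32x⁶. Remainder: 6x⁷ + 32x⁶ − 16x⁵ − 69x⁴ − 14x³ + 69x² − 28x − 42.
Step 2: lead(6x⁷ + 32x⁶ − 16x⁵ − 69x⁴ − 14x³ + 69x² − 28x − 42) ÷ lead(D) = 6x⁷ ÷ −x² = −6x⁵. Subtract (−6x⁵)·D = 6x⁷ + 24x⁶ − 48x⁵. Remainder: 8x⁶ + 32x⁵ − 69x⁴ − 14x³ + 69x² − 28x − 42.
Step 3: lead(8x⁶ + 32x⁵ − 69x⁴ − 14x³ + 69x² − 28x − 42) ÷ lead(D) = 8x⁶ ÷ −x² = −8x⁴. Subtract (−8x⁴)·D = 8x⁶ + 32x⁵ − 64x⁴. Remainder: −5x⁴ − 14x³ + 69x² − 28x − 42.
Step 4: lead(−5x⁴ − 14x³ + 69x² − 28x − 42) ÷ lead(D) = −5x⁴ ÷ −x² = 5x². Subtract (5x²)·D = −5x⁴ − 20x³ + 40x². Remainder: 6x³ + 29x² − 28x − 42.
Step 5: lead(6x³ + 29x² − 28x − 42) ÷ lead(D) = 6x³ ÷ −x² = −6x. Subtract (−6x)·D = 6x³ + 24x² − 48x. Remainder: 5x² + 20x − 42.
Step 6: lead(5x² + 20x − 42) ÷ lead(D) = 5x² ÷ −x² = −5. Subtract (−5)·D = 5x² + 20x − 40. Remainder: −2.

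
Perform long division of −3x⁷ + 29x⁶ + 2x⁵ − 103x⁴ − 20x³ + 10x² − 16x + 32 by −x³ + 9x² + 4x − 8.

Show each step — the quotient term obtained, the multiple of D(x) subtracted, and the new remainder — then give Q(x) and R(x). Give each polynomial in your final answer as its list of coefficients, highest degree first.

Q = [3, -2, -8, -1, -5]; R = [-5, -4, -8]

Step 1: lead(−3x⁷ + 29x⁶ + 2x⁵ − 103x⁴ − 20x³ + 10x² − 16x + 32) ÷ lead(D) = −3x⁷ ÷ −x³ = 3x⁴. Subtract (3x⁴)·D = −3x⁷ + 27x⁶ + 12x⁵ − 24x⁴. Remainder: 2x⁶ − 10x⁵ − 79x⁴ − 20x³ + 10x² − 16x + 32.
Step 2: lead(2x⁶ − 10x⁵ − 79x⁴ − 20x³ + 10x² − 16x + 32) ÷ lead(D) = 2x⁶ ÷ −x³ = −2x³. Subtract (−2x³)·D = 2x⁶ − 18x⁵ − 8x⁴ + 16x³. Remainder: 8x⁵ − 71x⁴ − 36x³ + 10x² − 16x + 32.
Step 3: lead(8x⁵ − 71x⁴ − 36x³ + 10x² − 16x + 32) ÷ lead(D) = 8x⁵ ÷ −x³ = −8x². Subtract (−8x²)·D = 8x⁵ − 72x⁴ − 32x³ + 64x². Remainder: x⁴ − 4x³ − 54x² − 16x + 32.
Step 4: lead(x⁴ − 4x³ − 54x² − 16x + 32) ÷ lead(D) = x⁴ ÷ −x³ = −x. Subtract (−x)·D = x⁴ − 9x³ − 4x² + 8x. Remainder: 5x³ − 50x² − 24x + 32.
Step 5: lead(5x³ − 50x² − 24x + 32) ÷ lead(D) = 5x³ ÷ −x³ = −5. Subtract (−5)·D = 5x³ − 45x² − 20x + 40. Remainder: −5x² − 4x − 8.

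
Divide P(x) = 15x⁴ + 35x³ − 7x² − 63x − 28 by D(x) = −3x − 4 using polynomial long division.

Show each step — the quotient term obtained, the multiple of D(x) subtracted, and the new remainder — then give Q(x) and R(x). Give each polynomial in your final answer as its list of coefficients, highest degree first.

Step 1: lead(15x⁴ + 35x³ − 7x² − 63x − 28) ÷ lead(D) = 15x⁴ ÷ −3x = −5x³. Subtract (−5x³)·D = 15x⁴ + 20x³. Remainder: 15x³ − 7x² − 63x − 28.
Step 2: lead(15x³ − 7x² − 63x − 28) ÷ lead(D) = 15x³ ÷ −3x = −5x². Subtract (−5x²)·D = 15x³ + 20x². Remainder: −27x² − 63x − 28.
Step 3: lead(−27x² − 63x − 28) ÷ lead(D) = −27x² ÷ −3x = 9x. Subtract (9x)·D = −27x² − 36x. Remainder: −27x − 28.
Step 4: lead(−27x − 28) ÷ lead(D) = −27x ÷ −3x = 9. Subtract (9)·D = −27x − 36. Remainder: 8.

Q = [-5, -5, 9, 9]; R = [8]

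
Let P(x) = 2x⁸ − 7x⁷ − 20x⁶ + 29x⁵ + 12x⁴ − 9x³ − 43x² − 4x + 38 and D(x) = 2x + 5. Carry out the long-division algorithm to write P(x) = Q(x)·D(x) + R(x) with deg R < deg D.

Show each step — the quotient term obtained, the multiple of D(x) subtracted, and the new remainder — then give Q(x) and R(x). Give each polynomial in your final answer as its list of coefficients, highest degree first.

Q = [1, -6, 5, 2, 1, -7, -4, 8]; R = [-2]

Step 1: lead(2x⁸ − 7x⁷ − 20x⁶ + 29x⁵ + 12x⁴ − 9x³ − 43x² − 4x + 38) ÷ lead(D) = 2x⁸ ÷ 2x = x⁷. Subtract (x⁷)·D = 2x⁸ + 5x⁷. Remainder: −12x⁷ − 20x⁶ + 29x⁵ + 12x⁴ − 9x³ − 43x² − 4x + 38.
Step 2: lead(−12x⁷ − 20x⁶ + 29x⁵ + 12x⁴ − 9x³ − 43x² − 4x + 38) ÷ lead(D) = −12x⁷ ÷ 2x = −6x⁶. Subtract (−6x⁶)·D = −12x⁷ − 30x⁶. Remainder: 10x⁶ + 29x⁵ + 12x⁴ − 9x³ − 43x² − 4x + 38.
Step 3: lead(10x⁶ + 29x⁵ + 12x⁴ − 9x³ − 43x² − 4x + 38) ÷ lead(D) = 10x⁶ ÷ 2x = 5x⁵. Subtract (5x⁵)·D = 10x⁶ + 25x⁵. Remainder: 4x⁵ + 12x⁴ − 9x³ − 43x² − 4x + 38.
Step 4: lead(4x⁵ + 12x⁴ − 9x³ − 43x² − 4x + 38) ÷ lead(D) = 4x⁵ ÷ 2x = 2x⁴. Subtract (2x⁴)·D = 4x⁵ + 10x⁴. Remainder: 2x⁴ − 9x³ − 43x² − 4x + 38.
Step 5: lead(2x⁴ − 9x³ − 43x² − 4x + 38) ÷ lead(D) = 2x⁴ ÷ 2x = x³. Subtract (x³)·D = 2x⁴ + 5x³. Remainder: −14x³ − 43x² − 4x + 38.
Step 6: lead(−14x³ − 43x² − 4x + 38) ÷ lead(D) = −14x³ ÷ 2x = −7x². Subtract (−7x²)·D = −14x³ − 35x². Remainder: −8x² − 4x + 38.
Step 7: lead(−8x² − 4x + 38) ÷ lead(D) = −8x² ÷ 2x = −4x. Subtract (−4x)·D = −8x² − 20x. Remainder: 16x + 38.
Step 8: lead(16x + 38) ÷ lead(D) = 16x ÷ 2x = 8. Subtract (8)·D = 16x + 40. Remainder: −2.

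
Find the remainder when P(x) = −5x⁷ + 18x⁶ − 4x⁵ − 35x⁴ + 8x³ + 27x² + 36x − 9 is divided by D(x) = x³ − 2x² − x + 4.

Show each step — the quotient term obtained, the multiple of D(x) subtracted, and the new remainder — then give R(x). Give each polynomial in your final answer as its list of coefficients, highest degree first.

Step 1: lead(−5x⁷ + 18x⁶ − 4x⁵ − 35x⁴ + 8x³ + 27x² + 36x − 9) ÷ lead(D) = −5x⁷ ÷ x³ = −5x⁴. Subtract (−5x⁴)·D = −5x⁷ + 10x⁶ + 5x⁵ − 20x⁴. Remainder: 8x⁶ − 9x⁵ − 15x⁴ + 8x³ + 27x² + 36x − 9.
Step 2: lead(8x⁶ − 9x⁵ − 15x⁴ + 8x³ + 27x² + 36x − 9) ÷ lead(D) = 8x⁶ ÷ x³ = 8x³. Subtract (8x³)·D = 8x⁶ − 16x⁵ − 8x⁴ + 32x³. Remainder: 7x⁵ − 7x⁴ − 24x³ + 27x² + 36x − 9.
Step 3: lead(7x⁵ − 7x⁴ − 24x³ + 27x² + 36x − 9) ÷ lead(D) = 7x⁵ ÷ x³ = 7x². Subtract (7x²)·D = 7x⁵ − 14x⁴ − 7x³ + 28x². Remainder: 7x⁴ − 17x³ − x² + 36x − 9.
Step 4: lead(7x⁴ − 17x³ − x² + 36x − 9) ÷ lead(D) = 7x⁴ ÷ x³ = 7x. Subtract (7x)·D = 7x⁴ − 14x³ − 7x² + 28x. Remainder: −3x³ + 6x² + 8x − 9.
Step 5: lead(−3x³ + 6x² + 8x − 9) ÷ lead(D) = −3x³ ÷ x³ = −3. Subtract (−3)·D = −3x³ + 6x² + 3x − 12. Remainder: 5x + 3.

R = [5, 3]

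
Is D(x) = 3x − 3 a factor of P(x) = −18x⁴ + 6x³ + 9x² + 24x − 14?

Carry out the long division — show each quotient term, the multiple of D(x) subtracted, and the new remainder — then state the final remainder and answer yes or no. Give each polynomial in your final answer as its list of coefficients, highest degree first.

R = [7], so D(x) is not a factor of P(x). no

Step 1: lead(−18x⁴ + 6x³ + 9x² + 24x − 14) ÷ lead(D) = −18x⁴ ÷ 3x = −6x³. Subtract (−6x³)·D = −18x⁴ + 18x³. Remainder: −12x³ + 9x² + 24x − 14.
Step 2: lead(−12x³ + 9x² + 24x − 14) ÷ lead(D) = −12x³ ÷ 3x = −4x². Subtract (−4x²)·D = −12x³ + 12x². Remainder: −3x² + 24x − 14.
Step 3: lead(−3x² + 24x − 14) ÷ lead(D) = −3x² ÷ 3x = −x. Subtract (−x)·D = −3x² + 3x. Remainder: 21x − 14.
Step 4: lead(21x − 14) ÷ lead(D) = 21x ÷ 3x = 7. Subtract (7)·D = 21x − 21. Remainder: 7.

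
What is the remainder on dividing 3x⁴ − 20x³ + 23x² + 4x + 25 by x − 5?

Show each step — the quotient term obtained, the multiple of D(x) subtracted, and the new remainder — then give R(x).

R(x) = −5

Step 1: lead(3x⁴ − 20x³ + 23x² + 4x + 25) ÷ lead(D) = 3x⁴ ÷ x = 3x³. Subtract (3x³)·D = 3x⁴ − 15x³. Remainder: −5x³ + 23x² + 4x + 25.
Step 2: lead(−5x³ + 23x² + 4x + 25) ÷ lead(D) = −5x³ ÷ x = −5x². Subtract (−5x²)·D = −5x³ + 25x². Remainder: −2x² + 4x + 25.
Step 3: lead(−2x² + 4x + 25) ÷ lead(D) = −2x² ÷ x = −2x. Subtract (−2x)·D = −2x² + 10x. Remainder: −6x + 25.
Step 4: lead(−6x + 25) ÷ lead(D) = −6x ÷ x = −6. Subtract (−6)·D = −6x + 30. Remainder: −5.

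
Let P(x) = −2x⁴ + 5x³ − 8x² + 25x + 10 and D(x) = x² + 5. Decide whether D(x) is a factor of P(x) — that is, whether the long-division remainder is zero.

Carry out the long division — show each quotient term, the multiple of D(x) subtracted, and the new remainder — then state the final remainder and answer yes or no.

Step 1: lead(−2x⁴ + 5x³ − 8x² + 25x + 10) ÷ lead(D) = −2x⁴ ÷ x² = −2x². Subtract (−2x²)·D = −2x⁴ − 10x². Remainder: 5x³ + 2x² + 25x + 10.
Step 2: lead(5x³ + 2x² + 25x + 10) ÷ lead(D) = 5x³ ÷ x² = 5x. Subtract (5x)·D = 5x³ + 25x. Remainder: 2x² + 10.
Step 3: lead(2x² + 10) ÷ lead(D) = 2x² ÷ x² = 2. Subtract (2)·D = 2x² + 10. Remainder: 0.

R(x) = 0, so D(x) is a factor of P(x). yes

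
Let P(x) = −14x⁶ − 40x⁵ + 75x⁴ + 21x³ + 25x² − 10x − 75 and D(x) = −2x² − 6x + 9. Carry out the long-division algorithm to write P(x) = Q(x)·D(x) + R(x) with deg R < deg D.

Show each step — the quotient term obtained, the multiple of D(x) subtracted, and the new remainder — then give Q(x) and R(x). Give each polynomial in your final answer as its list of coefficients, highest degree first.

Step 1: lead(−14x⁶ − 40x⁵ + 75x⁴ + 21x³ + 25x² − 10x − 75) ÷ lead(D) = −14x⁶ ÷ −2x² = 7x⁴. Subtract (7x⁴)·D = −14x⁶ − 42x⁵ + 63x⁴. Remainder: 2x⁵ + 12x⁴ + 21x³ + 25x² − 10x − 75.
Step 2: lead(2x⁵ + 12x⁴ + 21x³ + 25x² − 10x − 75) ÷ lead(D) = 2x⁵ ÷ −2x² = −x³. Subtract (−x³)·D = 2x⁵ + 6x⁴ − 9x³. Remainder: 6x⁴ + 30x³ + 25x² − 10x − 75.
Step 3: lead(6x⁴ + 30x³ + 25x² − 10x − 75) ÷ lead(D) = 6x⁴ ÷ −2x² = −3x². Subtract (−3x²)·D = 6x⁴ + 18x³ − 27x². Remainder: 12x³ + 52x² − 10x − 75.
Step 4: lead(12x³ + 52x² − 10x − 75) ÷ lead(D) = 12x³ ÷ −2x² = −6x. Subtract (−6x)·D = 12x³ + 36x² − 54x. Remainder: 16x² + 44x − 75.
Step 5: lead(16x² + 44x − 75) ÷ lead(D) = 16x² ÷ −2x² = −8. Subtract (−8)·D = 16x² + 48x − 72. Remainder: −4x − 3.

Q = [7, -1, -3, -6, -8]; R = [-4, -3]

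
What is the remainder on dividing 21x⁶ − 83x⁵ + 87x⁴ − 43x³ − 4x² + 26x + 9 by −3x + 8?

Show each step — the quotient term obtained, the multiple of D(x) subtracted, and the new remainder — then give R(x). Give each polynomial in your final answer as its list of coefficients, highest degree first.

R = [-7]

Step 1: lead(21x⁶ − 83x⁵ + 87x⁴ − 43x³ − 4x² + 26x + 9) ÷ lead(D) = 21x⁶ ÷ −3x = −7x⁵. Subtract (−7x⁵)·D = 21x⁶ − 56x⁵. Remainder: −27x⁵ + 87x⁴ − 43x³ − 4x² + 26x + 9.
Step 2: lead(−27x⁵ + 87x⁴ − 43x³ − 4x² + 26x + 9) ÷ lead(D) = −27x⁵ ÷ −3x = 9x⁴. Subtract (9x⁴)·D = −27x⁵ + 72x⁴. Remainder: 15x⁴ − 43x³ − 4x² + 26x + 9.
Step 3: lead(15x⁴ − 43x³ − 4x² + 26x + 9) ÷ lead(D) = 15x⁴ ÷ −3x = −5x³. Subtract (−5x³)·D = 15x⁴ − 40x³. Remainder: −3x³ − 4x² + 26x + 9.
Step 4: lead(−3x³ − 4x² + 26x + 9) ÷ lead(D) = −3x³ ÷ −3x = x². Subtract (x²)·D = −3x³ + 8x². Remainder: −12x² + 26x + 9.
Step 5: lead(−12x² + 26x + 9) ÷ lead(D) = −12x² ÷ −3x = 4x. Subtract (4x)·D = −12x² + 32x. Remainder: −6x + 9.
Step 6: lead(−6x + 9) ÷ lead(D) = −6x ÷ −3x = 2. Subtract (2)·D = −6x + 16. Remainder: −7.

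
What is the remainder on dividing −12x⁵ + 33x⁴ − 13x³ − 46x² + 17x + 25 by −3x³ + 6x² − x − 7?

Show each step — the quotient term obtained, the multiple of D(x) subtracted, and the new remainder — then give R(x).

R(x) = −3x² − 7x + 4

Step 1: lead(−12x⁵ + 33x⁴ − 13x³ − 46x² + 17x + 25) ÷ lead(D) = −12x⁵ ÷ −3x³ = 4x². Subtract (4x²)·D = −12x⁵ + 24x⁴ − 4x³ − 28x². Remainder: 9x⁴ − 9x³ − 18x² + 17x + 25.
Step 2: lead(9x⁴ − 9x³ − 18x² + 17x + 25) ÷ lead(D) = 9x⁴ ÷ −3x³ = −3x. Subtract (−3x)·D = 9x⁴ − 18x³ + 3x² + 21x. Remainder: 9x³ − 21x² − 4x + 25.
Step 3: lead(9x³ − 21x² − 4x + 25) ÷ lead(D) = 9x³ ÷ −3x³ = −3. Subtract (−3)·D = 9x³ − 18x² + 3x + 21. Remainder: −3x² − 7x + 4.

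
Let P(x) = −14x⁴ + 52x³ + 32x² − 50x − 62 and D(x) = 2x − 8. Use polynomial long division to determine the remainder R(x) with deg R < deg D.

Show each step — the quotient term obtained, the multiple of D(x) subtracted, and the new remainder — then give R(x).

R(x) = −6

Step 1: lead(−14x⁴ + 52x³ + 32x² − 50x − 62) ÷ lead(D) = −14x⁴ ÷ 2x = −7x³. Subtract (−7x³)·D = −14x⁴ + 56x³. Remainder: −4x³ + 32x² − 50x − 62.
Step 2: lead(−4x³ + 32x² − 50x − 62) ÷ lead(D) = −4x³ ÷ 2x = −2x². Subtract (−2x²)·D = −4x³ + 16x². Remainder: 16x² − 50x − 62.
Step 3: lead(16x² − 50x − 62) ÷ lead(D) = 16x² ÷ 2x = 8x. Subtract (8x)·D = 16x² − 64x. Remainder: 14x − 62.
Step 4: lead(14x − 62) ÷ lead(D) = 14x ÷ 2x = 7. Subtract (7)·D = 14x − 56. Remainder: −6.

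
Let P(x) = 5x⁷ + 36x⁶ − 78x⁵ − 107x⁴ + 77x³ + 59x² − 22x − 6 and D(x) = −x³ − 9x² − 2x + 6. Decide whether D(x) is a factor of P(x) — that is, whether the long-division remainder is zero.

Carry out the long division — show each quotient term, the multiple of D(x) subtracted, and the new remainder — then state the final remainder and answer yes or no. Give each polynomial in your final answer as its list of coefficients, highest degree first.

Step 1: lead(5x⁷ + 36x⁶ − 78x⁵ − 107x⁴ + 77x³ + 59x² − 22x − 6) ÷ lead(D) = 5x⁷ ÷ −x³ = −5x⁴. Subtract (−5x⁴)·D = 5x⁷ + 45x⁶ + 10x⁵ − 30x⁴. Remainder: −9x⁶ − 88x⁵ − 77x⁴ + 77x³ + 59x² − 22x − 6.
Step 2: lead(−9x⁶ − 88x⁵ − 77x⁴ + 77x³ + 59x² − 22x − 6) ÷ lead(D) = −9x⁶ ÷ −x³ = 9x³. Subtract (9x³)·D = −9x⁶ − 81x⁵ − 18x⁴ + 54x³. Remainder: −7x⁵ − 59x⁴ + 23x³ + 59x² − 22x − 6.
Step 3: lead(−7x⁵ − 59x⁴ + 23x³ + 59x² − 22x − 6) ÷ lead(D) = −7x⁵ ÷ −x³ = 7x². Subtract (7x²)·D = −7x⁵ − 63x⁴ − 14x³ + 42x². Remainder: 4x⁴ + 37x³ + 17x² − 22x − 6.
Step 4: lead(4x⁴ + 37x³ + 17x² − 22x − 6) ÷ lead(D) = 4x⁴ ÷ −x³ = −4x. Subtract (−4x)·D = 4x⁴ + 36x³ + 8x² − 24x. Remainder: x³ + 9x² + 2x − 6.
Step 5: lead(x³ + 9x² + 2x − 6) ÷ lead(D) = x³ ÷ −x³ = −1. Subtract (−1)·D = x³ + 9x² + 2x − 6. Remainder: 0.

R = [0], so D(x) is a factor of P(x). yes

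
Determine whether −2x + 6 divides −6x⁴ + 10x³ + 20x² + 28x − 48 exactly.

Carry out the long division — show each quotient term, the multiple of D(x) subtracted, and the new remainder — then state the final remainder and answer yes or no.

R(x) = 0, so D(x) is a factor of P(x). yes

Step 1: lead(−6x⁴ + 10x³ + 20x² + 28x − 48) ÷ lead(D) = −6x⁴ ÷ −2x = 3x³. Subtract (3x³)·D = −6x⁴ + 18x³. Remainder: −8x³ + 20x² + 28x − 48.
Step 2: lead(−8x³ + 20x² + 28x − 48) ÷ lead(D) = −8x³ ÷ −2x = 4x². Subtract (4x²)·D = −8x³ + 24x². Remainder: −4x² + 28x − 48.
Step 3: lead(−4x² + 28x − 48) ÷ lead(D) = −4x² ÷ −2x = 2x. Subtract (2x)·D = −4x² + 12x. Remainder: 16x − 48.
Step 4: lead(16x − 48) ÷ lead(D) = 16x ÷ −2x = −8. Subtract (−8)·D = 16x − 48. Remainder: 0.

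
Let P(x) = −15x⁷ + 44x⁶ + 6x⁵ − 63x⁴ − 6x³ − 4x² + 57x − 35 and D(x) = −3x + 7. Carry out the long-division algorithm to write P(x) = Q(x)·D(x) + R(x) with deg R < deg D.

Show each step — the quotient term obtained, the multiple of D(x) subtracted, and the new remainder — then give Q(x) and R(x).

Step 1: lead(−15x⁷ + 44x⁶ + 6x⁵ − 63x⁴ − 6x³ − 4x² + 57x − 35) ÷ lead(D) = −15x⁷ ÷ −3x = 5x⁶. Subtract (5x⁶)·D = −15x⁷ + 35x⁶. Remainder: 9x⁶ + 6x⁵ − 63x⁴ − 6x³ − 4x² + 57x − 35.
Step 2: lead(9x⁶ + 6x⁵ − 63x⁴ − 6x³ − 4x² + 57x − 35) ÷ lead(D) = 9x⁶ ÷ −3x = −3x⁵. Subtract (−3x⁵)·D = 9x⁶ − 21x⁵. Remainder: 27x⁵ − 63x⁴ − 6x³ − 4x² + 57x − 35.
Step 3: lead(27x⁵ − 63x⁴ − 6x³ − 4x² + 57x − 35) ÷ lead(D) = 27x⁵ ÷ −3x = −9x⁴. Subtract (−9x⁴)·D = 27x⁵ − 63x⁴. Remainder: −6x³ − 4x² + 57x − 35.
Step 4: lead(−6x³ − 4x² + 57x − 35) ÷ lead(D) = −6x³ ÷ −3x = 2x². Subtract (2x²)·D = −6x³ + 14x². Remainder: −18x² + 57x − 35.
Step 5: lead(−18x² + 57x − 35) ÷ lead(D) = −18x² ÷ −3x = 6x. Subtract (6x)·D = −18x² + 42x. Remainder: 15x − 35.
Step 6: lead(15x − 35) ÷ lead(D) = 15x ÷ −3x = −5. Subtract (−5)·D = 15x − 35. Remainder: 0.

Q(x) = 5x⁶ − 3x⁵ − 9x⁴ + 2x² + 6x − 5; R(x) = 0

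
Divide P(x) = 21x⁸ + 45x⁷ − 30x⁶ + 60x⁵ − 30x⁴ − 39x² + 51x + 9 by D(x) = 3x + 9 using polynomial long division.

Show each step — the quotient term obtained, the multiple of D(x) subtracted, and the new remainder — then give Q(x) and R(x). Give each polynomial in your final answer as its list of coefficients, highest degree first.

Step 1: lead(21x⁸ + 45x⁷ − 30x⁶ + 60x⁵ − 30x⁴ − 39x² + 51x + 9) ÷ lead(D) = 21x⁸ ÷ 3x = 7x⁷. Subtract (7x⁷)·D = 21x⁸ + 63x⁷. Remainder: −18x⁷ − 30x⁶ + 60x⁵ − 30x⁴ − 39x² + 51x + 9.
Step 2: lead(−18x⁷ − 30x⁶ + 60x⁵ − 30x⁴ − 39x² + 51x + 9) ÷ lead(D) = −18x⁷ ÷ 3x = −6x⁶. Subtract (−6x⁶)·D = −18x⁷ − 54x⁶. Remainder: 24x⁶ + 60x⁵ − 30x⁴ − 39x² + 51x + 9.
Step 3: lead(24x⁶ + 60x⁵ − 30x⁴ − 39x² + 51x + 9) ÷ lead(D) = 24x⁶ ÷ 3x = 8x⁵. Subtract (8x⁵)·D = 24x⁶ + 72x⁵. Remainder: −12x⁵ − 30x⁴ − 39x² + 51x + 9.
Step 4: lead(−12x⁵ − 30x⁴ − 39x² + 51x + 9) ÷ lead(D) = −12x⁵ ÷ 3x = −4x⁴. Subtract (−4x⁴)·D = −12x⁵ − 36x⁴. Remainder: 6x⁴ − 39x² + 51x + 9.
Step 5: lead(6x⁴ − 39x² + 51x + 9) ÷ lead(D) = 6x⁴ ÷ 3x = 2x³. Subtract (2x³)·D = 6x⁴ + 18x³. Remainder: −18x³ − 39x² + 51x + 9.
Step 6: lead(−18x³ − 39x² + 51x + 9) ÷ lead(D) = −18x³ ÷ 3x = −6x². Subtract (−6x²)·D = −18x³ − 54x². Remainder: 15x² + 51x + 9.
Step 7: lead(15x² + 51x + 9) ÷ lead(D) = 15x² ÷ 3x = 5x. Subtract (5x)·D = 15x² + 45x. Remainder: 6x + 9.
Step 8: lead(6x + 9) ÷ lead(D) = 6x ÷ 3x = 2. Subtract (2)·D = 6x + 18. Remainder: −9.

Q = [7, -6, 8, -4, 2, -6, 5, 2]; R = [-9]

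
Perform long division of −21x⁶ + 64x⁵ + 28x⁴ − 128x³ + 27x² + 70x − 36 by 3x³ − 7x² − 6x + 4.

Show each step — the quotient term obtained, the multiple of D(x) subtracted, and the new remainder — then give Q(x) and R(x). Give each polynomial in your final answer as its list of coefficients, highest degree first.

Q = [-7, 5, 7, -7]; R = [-8]

Step 1: lead(−21x⁶ + 64x⁵ + 28x⁴ − 128x³ + 27x² + 70x − 36) ÷ lead(D) = −21x⁶ ÷ 3x³ = −7x³. Subtract (−7x³)·D = −21x⁶ + 49x⁵ + 42x⁴ − 28x³. Remainder: 15x⁵ − 14x⁴ − 100x³ + 27x² + 70x − 36.
Step 2: lead(15x⁵ − 14x⁴ − 100x³ + 27x² + 70x − 36) ÷ lead(D) = 15x⁵ ÷ 3x³ = 5x². Subtract (5x²)·D = 15x⁵ − 35x⁴ − 30x³ + 20x². Remainder: 21x⁴ − 70x³ + 7x² + 70x − 36.
Step 3: lead(21x⁴ − 70x³ + 7x² + 70x − 36) ÷ lead(D) = 21x⁴ ÷ 3x³ = 7x. Subtract (7x)·D = 21x⁴ − 49x³ − 42x² + 28x. Remainder: −21x³ + 49x² + 42x − 36.
Step 4: lead(−21x³ + 49x² + 42x − 36) ÷ lead(D) = −21x³ ÷ 3x³ = −7. Subtract (−7)·D = −21x³ + 49x² + 42x − 28. Remainder: −8.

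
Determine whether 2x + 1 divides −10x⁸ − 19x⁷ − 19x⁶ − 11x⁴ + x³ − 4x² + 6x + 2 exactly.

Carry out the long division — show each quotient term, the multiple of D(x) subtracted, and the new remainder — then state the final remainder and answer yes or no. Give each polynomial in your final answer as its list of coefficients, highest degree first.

Step 1: lead(−10x⁸ − 19x⁷ − 19x⁶ − 11x⁴ + x³ − 4x² + 6x + 2) ÷ lead(D) = −10x⁸ ÷ 2x = −5x⁷. Subtract (−5x⁷)·D = −10x⁸ − 5x⁷. Remainder: −14x⁷ − 19x⁶ − 11x⁴ + x³ − 4x² + 6x + 2.
Step 2: lead(−14x⁷ − 19x⁶ − 11x⁴ + x³ − 4x² + 6x + 2) ÷ lead(D) = −14x⁷ ÷ 2x = −7x⁶. Subtract (−7x⁶)·D = −14x⁷ − 7x⁶. Remainder: −12x⁶ − 11x⁴ + x³ − 4x² + 6x + 2.
Step 3: lead(−12x⁶ − 11x⁴ + x³ − 4x² + 6x + 2) ÷ lead(D) = −12x⁶ ÷ 2x = −6x⁵. Subtract (−6x⁵)·D = −12x⁶ − 6x⁵. Remainder: 6x⁵ − 11x⁴ + x³ − 4x² + 6x + 2.
Step 4: lead(6x⁵ − 11x⁴ + x³ − 4x² + 6x + 2) ÷ lead(D) = 6x⁵ ÷ 2x = 3x⁴. Subtract (3x⁴)·D = 6x⁵ + 3x⁴. Remainder: −14x⁴ + x³ − 4x² + 6x + 2.
Step 5: lead(−14x⁴ + x³ − 4x² + 6x + 2) ÷ lead(D) = −14x⁴ ÷ 2x = −7x³. Subtract (−7x³)·D = −14x⁴ − 7x³. Remainder: 8x³ − 4x² + 6x + 2.
Step 6: lead(8x³ − 4x² + 6x + 2) ÷ lead(D) = 8x³ ÷ 2x = 4x². Subtract (4x²)·D = 8x³ + 4x². Remainder: −8x² + 6x + 2.
Step 7: lead(−8x² + 6x + 2) ÷ lead(D) = −8x² ÷ 2x = −4x. Subtract (−4x)·D = −8x² − 4x. Remainder: 10x + 2.
Step 8: lead(10x + 2) ÷ lead(D) = 10x ÷ 2x = 5. Subtract (5)·D = 10x + 5. Remainder: −3.

R = [-3], so D(x) is not a factor of P(x). no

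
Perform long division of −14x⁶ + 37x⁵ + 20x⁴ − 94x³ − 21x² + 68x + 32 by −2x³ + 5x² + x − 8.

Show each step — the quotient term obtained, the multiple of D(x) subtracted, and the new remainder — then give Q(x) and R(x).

Step 1: lead(−14x⁶ + 37x⁵ + 20x⁴ − 94x³ − 21x² + 68x + 32) ÷ lead(D) = −14x⁶ ÷ −2x³ = 7x³. Subtract (7x³)·D = −14x⁶ + 35x⁵ + 7x⁴ − 56x³. Remainder: 2x⁵ + 13x⁴ − 38x³ − 21x² + 68x + 32.
Step 2: lead(2x⁵ + 13x⁴ − 38x³ − 21x² + 68x + 32) ÷ lead(D) = 2x⁵ ÷ −2x³ = −x². Subtract (−x²)·D = 2x⁵ − 5x⁴ − x³ + 8x². Remainder: 18x⁴ − 37x³ − 29x² + 68x + 32.
Step 3: lead(18x⁴ − 37x³ − 29x² + 68x + 32) ÷ lead(D) = 18x⁴ ÷ −2x³ = −9x. Subtract (−9x)·D = 18x⁴ − 45x³ − 9x² + 72x. Remainder: 8x³ − 20x² − 4x + 32.
Step 4: lead(8x³ − 20x² − 4x + 32) ÷ lead(D) = 8x³ ÷ −2x³ = −4. Subtract (−4)·D = 8x³ − 20x² − 4x + 32. Remainder: 0.

Q(x) = 7x³ − x² − 9x − 4; R(x) = 0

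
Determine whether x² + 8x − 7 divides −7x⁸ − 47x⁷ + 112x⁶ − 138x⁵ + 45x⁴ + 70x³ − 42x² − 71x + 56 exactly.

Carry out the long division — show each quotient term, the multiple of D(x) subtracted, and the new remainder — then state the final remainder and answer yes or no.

Step 1: lead(−7x⁸ − 47x⁷ + 112x⁶ − 138x⁵ + 45x⁴ + 70x³ − 42x² − 71x + 56) ÷ lead(D) = −7x⁸ ÷ x² = −7x⁶. Subtract (−7x⁶)·D = −7x⁸ − 56x⁷ + 49x⁶. Remainder: 9x⁷ + 63x⁶ − 138x⁵ + 45x⁴ + 70x³ − 42x² − 71x + 56.
Step 2: lead(9x⁷ + 63x⁶ − 138x⁵ + 45x⁴ + 70x³ − 42x² − 71x + 56) ÷ lead(D) = 9x⁷ ÷ x² = 9x⁵. Subtract (9x⁵)·D = 9x⁷ + 72x⁶ − 63x⁵. Remainder: −9x⁶ − 75x⁵ + 45x⁴ + 70x³ − 42x² − 71x + 56.
Step 3: lead(−9x⁶ − 75x⁵ + 45x⁴ + 70x³ − 42x² − 71x + 56) ÷ lead(D) = −9x⁶ ÷ x² = −9x⁴. Subtract (−9x⁴)·D = −9x⁶ − 72x⁵ + 63x⁴. Remainder: −3x⁵ − 18x⁴ + 70x³ − 42x² − 71x + 56.
Step 4: lead(−3x⁵ − 18x⁴ + 70x³ − 42x² − 71x + 56) ÷ lead(D) = −3x⁵ ÷ x² = −3x³. Subtract (−3x³)·D = −3x⁵ − 24x⁴ + 21x³. Remainder: 6x⁴ + 49x³ − 42x² − 71x + 56.
Step 5: lead(6x⁴ + 49x³ − 42x² − 71x + 56) ÷ lead(D) = 6x⁴ ÷ x² = 6x². Subtract (6x²)·D = 6x⁴ + 48x³ − 42x². Remainder: x³ − 71x + 56.
Step 6: lead(x³ − 71x + 56) ÷ lead(D) = x³ ÷ x² = x. Subtract (x)·D = x³ + 8x² − 7x. Remainder: −8x² − 64x + 56.
Step 7: lead(−8x² − 64x + 56) ÷ lead(D) = −8x² ÷ x² = −8. Subtract (−8)·D = −8x² − 64x + 56. Remainder: 0.

R(x) = 0, so D(x) is a factor of P(x). yes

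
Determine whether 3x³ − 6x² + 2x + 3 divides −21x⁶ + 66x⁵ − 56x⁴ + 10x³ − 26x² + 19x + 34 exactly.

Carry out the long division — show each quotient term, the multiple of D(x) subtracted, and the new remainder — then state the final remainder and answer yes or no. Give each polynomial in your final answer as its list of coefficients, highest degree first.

R = [-5, 7], so D(x) is not a factor of P(x). no

Step 1: lead(−21x⁶ + 66x⁵ − 56x⁴ + 10x³ − 26x² + 19x + 34) ÷ lead(D) = −21x⁶ ÷ 3x³ = −7x³. Subtract (−7x³)·D = −21x⁶ + 42x⁵ − 14x⁴ − 21x³. Remainder: 24x⁵ − 42x⁴ + 31x³ − 26x² + 19x + 34.
Step 2: lead(24x⁵ − 42x⁴ + 31x³ − 26x² + 19x + 34) ÷ lead(D) = 24x⁵ ÷ 3x³ = 8x². Subtract (8x²)·D = 24x⁵ − 48x⁴ + 16x³ + 24x². Remainder: 6x⁴ + 15x³ − 50x² + 19x + 34.
Step 3: lead(6x⁴ + 15x³ − 50x² + 19x + 34) ÷ lead(D) = 6x⁴ ÷ 3x³ = 2x. Subtract (2x)·D = 6x⁴ − 12x³ + 4x² + 6x. Remainder: 27x³ − 54x² + 13x + 34.
Step 4: lead(27x³ − 54x² + 13x + 34) ÷ lead(D) = 27x³ ÷ 3x³ = 9. Subtract (9)·D = 27x³ − 54x² + 18x + 27. Remainder: −5x + 7.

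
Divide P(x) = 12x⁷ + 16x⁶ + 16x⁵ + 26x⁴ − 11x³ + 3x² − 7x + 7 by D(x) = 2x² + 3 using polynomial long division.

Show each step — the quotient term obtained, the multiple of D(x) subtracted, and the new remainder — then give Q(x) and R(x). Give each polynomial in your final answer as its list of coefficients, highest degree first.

Step 1: lead(12x⁷ + 16x⁶ + 16x⁵ + 26x⁴ − 11x³ + 3x² − 7x + 7) ÷ lead(D) = 12x⁷ ÷ 2x² = 6x⁵. Subtract (6x⁵)·D = 12x⁷ + 18x⁵. Remainder: 16x⁶ − 2x⁵ + 26x⁴ − 11x³ + 3x² − 7x + 7.
Step 2: lead(16x⁶ − 2x⁵ + 26x⁴ − 11x³ + 3x² − 7x + 7) ÷ lead(D) = 16x⁶ ÷ 2x² = 8x⁴. Subtract (8x⁴)·D = 16x⁶ + 24x⁴. Remainder: −2x⁵ + 2x⁴ − 11x³ + 3x² − 7x + 7.
Step 3: lead(−2x⁵ + 2x⁴ − 11x³ + 3x² − 7x + 7) ÷ lead(D) = −2x⁵ ÷ 2x² = −x³. Subtract (−x³)·D = −2x⁵ − 3x³. Remainder: 2x⁴ − 8x³ + 3x² − 7x + 7.
Step 4: lead(2x⁴ − 8x³ + 3x² − 7x + 7) ÷ lead(D) = 2x⁴ ÷ 2x² = x². Subtract (x²)·D = 2x⁴ + 3x². Remainder: −8x³ − 7x + 7.
Step 5: lead(−8x³ − 7x + 7) ÷ lead(D) = −8x³ ÷ 2x² = −4x. Subtract (−4x)·D = −8x³ − 12x. Remainder: 5x + 7.

Q = [6, 8, -1, 1, -4, 0]; R = [5, 7]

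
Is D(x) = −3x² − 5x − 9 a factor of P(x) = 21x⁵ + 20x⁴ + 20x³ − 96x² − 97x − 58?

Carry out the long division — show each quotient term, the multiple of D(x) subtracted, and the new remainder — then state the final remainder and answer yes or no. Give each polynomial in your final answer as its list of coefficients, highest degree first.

R = [-8, 5], so D(x) is not a factor of P(x). no

Step 1: lead(21x⁵ + 20x⁴ + 20x³ − 96x² − 97x − 58) ÷ lead(D) = 21x⁵ ÷ −3x² = −7x³. Subtract (−7x³)·D = 21x⁵ + 35x⁴ + 63x³. Remainder: −15x⁴ − 43x³ − 96x² − 97x − 58.
Step 2: lead(−15x⁴ − 43x³ − 96x² − 97x − 58) ÷ lead(D) = −15x⁴ ÷ −3x² = 5x². Subtract (5x²)·D = −15x⁴ − 25x³ − 45x². Remainder: −18x³ − 51x² − 97x − 58.
Step 3: lead(−18x³ − 51x² − 97x − 58) ÷ lead(D) = −18x³ ÷ −3x² = 6x. Subtract (6x)·D = −18x³ − 30x² − 54x. Remainder: −21x² − 43x − 58.
Step 4: lead(−21x² − 43x − 58) ÷ lead(D) = −21x² ÷ −3x² = 7. Subtract (7)·D = −21x² − 35x − 63. Remainder: −8x + 5.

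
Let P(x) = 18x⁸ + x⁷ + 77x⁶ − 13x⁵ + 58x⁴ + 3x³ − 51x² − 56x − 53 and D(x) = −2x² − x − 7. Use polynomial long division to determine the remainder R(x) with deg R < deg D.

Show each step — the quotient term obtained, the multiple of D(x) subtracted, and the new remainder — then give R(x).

R(x) = x + 3

Step 1: lead(18x⁸ + x⁷ + 77x⁶ − 13x⁵ + 58x⁴ + 3x³ − 51x² − 56x − 53) ÷ lead(D) = 18x⁸ ÷ −2x² = −9x⁶. Subtract (−9x⁶)·D = 18x⁸ + 9x⁷ + 63x⁶. Remainder: −8x⁷ + 14x⁶ − 13x⁵ + 58x⁴ + 3x³ − 51x² − 56x − 53.
Step 2: lead(−8x⁷ + 14x⁶ − 13x⁵ + 58x⁴ + 3x³ − 51x² − 56x − 53) ÷ lead(D) = −8x⁷ ÷ −2x² = 4x⁵. Subtract (4x⁵)·D = −8x⁷ − 4x⁶ − 28x⁵. Remainder: 18x⁶ + 15x⁵ + 58x⁴ + 3x³ − 51x² − 56x − 53.
Step 3: lead(18x⁶ + 15x⁵ + 58x⁴ + 3x³ − 51x² − 56x − 53) ÷ lead(D) = 18x⁶ ÷ −2x² = −9x⁴. Subtract (−9x⁴)·D = 18x⁶ + 9x⁵ + 63x⁴. Remainder: 6x⁵ − 5x⁴ + 3x³ − 51x² − 56x − 53.
Step 4: lead(6x⁵ − 5x⁴ + 3x³ − 51x² − 56x − 53) ÷ lead(D) = 6x⁵ ÷ −2x² = −3x³. Subtract (−3x³)·D = 6x⁵ + 3x⁴ + 21x³. Remainder: −8x⁴ − 18x³ − 51x² − 56x − 53.
Step 5: lead(−8x⁴ − 18x³ − 51x² − 56x − 53) ÷ lead(D) = −8x⁴ ÷ −2x² = 4x². Subtract (4x²)·D = −8x⁴ − 4x³ − 28x². Remainder: −14x³ − 23x² − 56x − 53.
Step 6: lead(−14x³ − 23x² − 56x − 53) ÷ lead(D) = −14x³ ÷ −2x² = 7x. Subtract (7x)·D = −14x³ − 7x² − 49x. Remainder: −16x² − 7x − 53.
Step 7: lead(−16x² − 7x − 53) ÷ lead(D) = −16x² ÷ −2x² = 8. Subtract (8)·D = −16x² − 8x − 56. Remainder: x + 3.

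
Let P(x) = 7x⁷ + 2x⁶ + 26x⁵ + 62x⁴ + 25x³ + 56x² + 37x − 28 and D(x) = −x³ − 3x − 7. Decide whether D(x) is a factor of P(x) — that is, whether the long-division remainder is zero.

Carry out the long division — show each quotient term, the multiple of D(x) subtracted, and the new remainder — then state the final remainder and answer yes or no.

R(x) = 0, so D(x) is a factor of P(x). yes

Step 1: lead(7x⁷ + 2x⁶ + 26x⁵ + 62x⁴ + 25x³ + 56x² + 37x − 28) ÷ lead(D) = 7x⁷ ÷ −x³ = −7x⁴. Subtract (−7x⁴)·D = 7x⁷ + 21x⁵ + 49x⁴. Remainder: 2x⁶ + 5x⁵ + 13x⁴ + 25x³ + 56x² + 37x − 28.
Step 2: lead(2x⁶ + 5x⁵ + 13x⁴ + 25x³ + 56x² + 37x − 28) ÷ lead(D) = 2x⁶ ÷ −x³ = −2x³. Subtract (−2x³)·D = 2x⁶ + 6x⁴ + 14x³. Remainder: 5x⁵ + 7x⁴ + 11x³ + 56x² + 37x − 28.
Step 3: lead(5x⁵ + 7x⁴ + 11x³ + 56x² + 37x − 28) ÷ lead(D) = 5x⁵ ÷ −x³ = −5x². Subtract (−5x²)·D = 5x⁵ + 15x³ + 35x². Remainder: 7x⁴ − 4x³ + 21x² + 37x − 28.
Step 4: lead(7x⁴ − 4x³ + 21x² + 37x − 28) ÷ lead(D) = 7x⁴ ÷ −x³ = −7x. Subtract (−7x)·D = 7x⁴ + 21x² + 49x. Remainder: −4x³ − 12x − 28.
Step 5: lead(−4x³ − 12x − 28) ÷ lead(D) = −4x³ ÷ −x³ = 4. Subtract (4)·D = −4x³ − 12x − 28. Remainder: 0.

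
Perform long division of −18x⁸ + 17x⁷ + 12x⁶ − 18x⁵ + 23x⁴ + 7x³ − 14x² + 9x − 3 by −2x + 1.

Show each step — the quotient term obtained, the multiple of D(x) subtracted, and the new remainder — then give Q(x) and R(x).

Step 1: lead(−18x⁸ + 17x⁷ + 12x⁶ − 18x⁵ + 23x⁴ + 7x³ − 14x² + 9x − 3) ÷ lead(D) = −18x⁸ ÷ −2x = 9x⁷. Subtract (9x⁷)·D = −18x⁸ + 9x⁷. Remainder: 8x⁷ + 12x⁶ − 18x⁵ + 23x⁴ + 7x³ − 14x² + 9x − 3.
Step 2: lead(8x⁷ + 12x⁶ − 18x⁵ + 23x⁴ + 7x³ − 14x² + 9x − 3) ÷ lead(D) = 8x⁷ ÷ −2x = −4x⁶. Subtract (−4x⁶)·D = 8x⁷ − 4x⁶. Remainder: 16x⁶ − 18x⁵ + 23x⁴ + 7x³ − 14x² + 9x − 3.
Step 3: lead(16x⁶ − 18x⁵ + 23x⁴ + 7x³ − 14x² + 9x − 3) ÷ lead(D) = 16x⁶ ÷ −2x = −8x⁵. Subtract (−8x⁵)·D = 16x⁶ − 8x⁵. Remainder: −10x⁵ + 23x⁴ + 7x³ − 14x² + 9x − 3.
Step 4: lead(−10x⁵ + 23x⁴ + 7x³ − 14x² + 9x − 3) ÷ lead(D) = −10x⁵ ÷ −2x = 5x⁴. Subtract (5x⁴)·D = −10x⁵ + 5x⁴. Remainder: 18x⁴ + 7x³ − 14x² + 9x − 3.
Step 5: lead(18x⁴ + 7x³ − 14x² + 9x − 3) ÷ lead(D) = 18x⁴ ÷ −2x = −9x³. Subtract (−9x³)·D = 18x⁴ − 9x³. Remainder: 16x³ − 14x² + 9x − 3.
Step 6: lead(16x³ − 14x² + 9x − 3) ÷ lead(D) = 16x³ ÷ −2x = −8x². Subtract (−8x²)·D = 16x³ − 8x². Remainder: −6x² + 9x − 3.
Step 7: lead(−6x² + 9x − 3) ÷ lead(D) = −6x² ÷ −2x = 3x. Subtract (3x)·D = −6x² + 3x. Remainder: 6x − 3.
Step 8: lead(6x − 3) ÷ lead(D) = 6x ÷ −2x = −3. Subtract (−3)·D = 6x − 3. Remainder: 0.

Q(x) = 9x⁷ − 4x⁶ − 8x⁵ + 5x⁴ − 9x³ − 8x² + 3x − 3; R(x) = 0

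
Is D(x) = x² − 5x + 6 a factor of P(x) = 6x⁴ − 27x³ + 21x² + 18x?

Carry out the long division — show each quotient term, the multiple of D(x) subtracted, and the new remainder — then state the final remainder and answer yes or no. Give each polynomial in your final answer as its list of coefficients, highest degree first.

R = [0], so D(x) is a factor of P(x). yes

Step 1: lead(6x⁴ − 27x³ + 21x² + 18x) ÷ lead(D) = 6x⁴ ÷ x² = 6x². Subtract (6x²)·D = 6x⁴ − 30x³ + 36x². Remainder: 3x³ − 15x² + 18x.
Step 2: lead(3x³ − 15x² + 18x) ÷ lead(D) = 3x³ ÷ x² = 3x. Subtract (3x)·D = 3x³ − 15x² + 18x. Remainder: 0.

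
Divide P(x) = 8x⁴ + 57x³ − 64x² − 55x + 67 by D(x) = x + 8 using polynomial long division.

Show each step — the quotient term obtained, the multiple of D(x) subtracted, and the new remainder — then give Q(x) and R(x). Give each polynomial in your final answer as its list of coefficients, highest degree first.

Q = [8, -7, -8, 9]; R = [-5]

Step 1: lead(8x⁴ + 57x³ − 64x² − 55x + 67) ÷ lead(D) = 8x⁴ ÷ x = 8x³. Subtract (8x³)·D = 8x⁴ + 64x³. Remainder: −7x³ − 64x² − 55x + 67.
Step 2: lead(−7x³ − 64x² − 55x + 67) ÷ lead(D) = −7x³ ÷ x = −7x². Subtract (−7x²)·D = −7x³ − 56x². Remainder: −8x² − 55x + 67.
Step 3: lead(−8x² − 55x + 67) ÷ lead(D) = −8x² ÷ x = −8x. Subtract (−8x)·D = −8x² − 64x. Remainder: 9x + 67.
Step 4: lead(9x + 67) ÷ lead(D) = 9x ÷ x = 9. Subtract (9)·D = 9x + 72. Remainder: −5.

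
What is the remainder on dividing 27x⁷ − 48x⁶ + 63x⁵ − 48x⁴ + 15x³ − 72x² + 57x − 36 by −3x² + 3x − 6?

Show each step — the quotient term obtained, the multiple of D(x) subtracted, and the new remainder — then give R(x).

Step 1: lead(27x⁷ − 48x⁶ + 63x⁵ − 48x⁴ + 15x³ − 72x² + 57x − 36) ÷ lead(D) = 27x⁷ ÷ −3x² = −9x⁵. Subtract (−9x⁵)·D = 27x⁷ − 27x⁶ + 54x⁵. Remainder: −21x⁶ + 9x⁵ − 48x⁴ + 15x³ − 72x² + 57x − 36.
Step 2: lead(−21x⁶ + 9x⁵ − 48x⁴ + 15x³ − 72x² + 57x − 36) ÷ lead(D) = −21x⁶ ÷ −3x² = 7x⁴. Subtract (7x⁴)·D = −21x⁶ + 21x⁵ − 42x⁴. Remainder: −12x⁵ − 6x⁴ + 15x³ − 72x² + 57x − 36.
Step 3: lead(−12x⁵ − 6x⁴ + 15x³ − 72x² + 57x − 36) ÷ lead(D) = −12x⁵ ÷ −3x² = 4x³. Subtract (4x³)·D = −12x⁵ + 12x⁴ − 24x³. Remainder: −18x⁴ + 39x³ − 72x² + 57x − 36.
Step 4: lead(−18x⁴ + 39x³ − 72x² + 57x − 36) ÷ lead(D) = −18x⁴ ÷ −3x² = 6x². Subtract (6x²)·D = −18x⁴ + 18x³ − 36x². Remainder: 21x³ − 36x² + 57x − 36.
Step 5: lead(21x³ − 36x² + 57x − 36) ÷ lead(D) = 21x³ ÷ −3x² = −7x. Subtract (−7x)·D = 21x³ − 21x² + 42x. Remainder: −15x² + 15x − 36.
Step 6: lead(−15x² + 15x − 36) ÷ lead(D) = −15x² ÷ −3x² = 5. Subtract (5)·D = −15x² + 15x − 30. Remainder: −6.

R(x) = −6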